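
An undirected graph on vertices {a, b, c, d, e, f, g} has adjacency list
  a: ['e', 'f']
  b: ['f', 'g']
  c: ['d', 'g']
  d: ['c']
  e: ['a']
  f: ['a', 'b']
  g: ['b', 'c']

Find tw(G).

1

A width-1 tree decomposition is:
Bags: B1 = {c, d}  B2 = {c, g}  B3 = {b, g}  B4 = {b, f}  B5 = {a, f}  B6 = {a, e}
Tree: B1–B2, B2–B3, B3–B4, B4–B5, B5–B6
Each bag holds 2 vertices, so the decomposition has width 1, which upper-bounds the treewidth. Any graph with an edge has treewidth ≥ 1, and G has the edge d–c. Therefore the treewidth is 1.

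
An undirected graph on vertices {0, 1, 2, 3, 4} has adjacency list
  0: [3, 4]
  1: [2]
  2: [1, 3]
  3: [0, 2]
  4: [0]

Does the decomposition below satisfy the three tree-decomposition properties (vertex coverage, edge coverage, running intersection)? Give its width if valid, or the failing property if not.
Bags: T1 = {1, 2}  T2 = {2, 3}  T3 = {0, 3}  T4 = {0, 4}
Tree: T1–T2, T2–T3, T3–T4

Yes; width 1.

Every vertex of G appears in some bag (union = {0, 1, 2, 3, 4}); every edge is covered by a bag; and for each vertex v the set of bags containing v is connected in the bag tree. The decomposition is therefore valid. The largest bag has 2 vertices, so the width is 1.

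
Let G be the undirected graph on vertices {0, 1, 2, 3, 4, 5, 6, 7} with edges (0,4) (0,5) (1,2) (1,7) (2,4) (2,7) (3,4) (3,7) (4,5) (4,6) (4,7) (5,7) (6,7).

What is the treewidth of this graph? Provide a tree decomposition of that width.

Every bag has size at most 3, so the width is 3 − 1 = 2 and tw(G) ≤ 2. For the lower bound, the 3 vertices {1, 2, 7} are pairwise adjacent, and any tree decomposition puts a clique entirely inside one bag — forcing width ≥ 2. Therefore the treewidth is 2.

Treewidth 2.
One optimal decomposition is:
Bags: B1 = {3, 4, 7}  B2 = {2, 4, 7}  B3 = {1, 2, 7}  B4 = {4, 5, 7}  B5 = {4, 6, 7}  B6 = {0, 4, 5}
Tree: B1–B2, B2–B3, B2–B4, B4–B5, B4–B6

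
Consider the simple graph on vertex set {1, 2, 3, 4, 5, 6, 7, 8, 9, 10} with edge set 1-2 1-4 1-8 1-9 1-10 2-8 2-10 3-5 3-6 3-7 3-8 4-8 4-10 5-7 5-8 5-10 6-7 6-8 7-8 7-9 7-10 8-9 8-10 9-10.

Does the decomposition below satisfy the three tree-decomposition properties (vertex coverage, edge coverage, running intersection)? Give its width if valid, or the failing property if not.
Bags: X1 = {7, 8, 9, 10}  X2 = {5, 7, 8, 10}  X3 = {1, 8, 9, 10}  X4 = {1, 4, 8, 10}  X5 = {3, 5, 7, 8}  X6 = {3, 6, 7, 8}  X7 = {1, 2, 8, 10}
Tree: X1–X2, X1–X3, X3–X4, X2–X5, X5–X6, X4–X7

Every vertex of G appears in some bag (union = {1, 2, 3, 4, 5, 6, 7, 8, 9, 10}); every edge is covered by a bag; and for each vertex v the set of bags containing v is connected in the bag tree. The decomposition is therefore valid. The largest bag has 4 vertices, so the width is 3.

Yes; width 3.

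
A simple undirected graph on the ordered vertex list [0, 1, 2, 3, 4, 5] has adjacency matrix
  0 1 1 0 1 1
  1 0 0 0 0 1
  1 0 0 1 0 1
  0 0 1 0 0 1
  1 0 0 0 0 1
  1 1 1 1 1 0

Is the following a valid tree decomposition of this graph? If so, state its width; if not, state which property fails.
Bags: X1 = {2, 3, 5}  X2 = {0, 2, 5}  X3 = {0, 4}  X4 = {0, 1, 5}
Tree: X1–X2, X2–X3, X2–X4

A tree decomposition must satisfy three properties: every vertex lies in some bag; for every edge, both endpoints lie together in some bag; and for every vertex, the bags containing it form a connected subtree. Here edge (5,4) lies in no bag, so the decomposition is invalid.

No — edge (5,4) lies in no bag.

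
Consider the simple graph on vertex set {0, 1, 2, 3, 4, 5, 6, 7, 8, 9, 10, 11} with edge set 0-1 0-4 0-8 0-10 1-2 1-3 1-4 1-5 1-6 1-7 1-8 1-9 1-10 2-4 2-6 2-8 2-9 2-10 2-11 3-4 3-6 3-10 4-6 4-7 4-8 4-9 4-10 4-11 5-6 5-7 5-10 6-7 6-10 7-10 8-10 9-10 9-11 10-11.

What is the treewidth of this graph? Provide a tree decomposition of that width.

Treewidth 4.
One optimal decomposition is:
Bags: B1 = {1, 4, 6, 7, 10}  B2 = {1, 2, 4, 6, 10}  B3 = {1, 3, 4, 6, 10}  B4 = {1, 2, 4, 9, 10}  B5 = {1, 5, 6, 7, 10}  B6 = {2, 4, 9, 10, 11}  B7 = {1, 2, 4, 8, 10}  B8 = {0, 1, 4, 8, 10}
Tree: B1–B2, B2–B3, B2–B4, B1–B5, B4–B6, B2–B7, B7–B8

Each bag holds 5 vertices, so the decomposition has width 4, which upper-bounds the treewidth. Conversely, {0, 1, 4, 8, 10} is a clique of size 5, and the vertices of any clique must share a bag in every tree decomposition; so some bag has ≥ 5 vertices and tw(G) ≥ 4. Hence tw(G) = 4 exactly.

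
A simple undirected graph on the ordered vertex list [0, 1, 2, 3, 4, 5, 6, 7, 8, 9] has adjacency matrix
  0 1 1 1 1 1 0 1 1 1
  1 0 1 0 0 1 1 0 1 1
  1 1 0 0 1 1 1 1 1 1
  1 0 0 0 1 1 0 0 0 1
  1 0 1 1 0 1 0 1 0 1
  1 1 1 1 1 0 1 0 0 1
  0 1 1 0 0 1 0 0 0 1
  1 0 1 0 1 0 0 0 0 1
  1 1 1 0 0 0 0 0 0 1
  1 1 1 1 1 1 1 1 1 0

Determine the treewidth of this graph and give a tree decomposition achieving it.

Treewidth 4.
One optimal decomposition is:
Bags: B1 = {0, 2, 4, 5, 9}  B2 = {0, 2, 4, 7, 9}  B3 = {0, 1, 2, 5, 9}  B4 = {1, 2, 5, 6, 9}  B5 = {0, 1, 2, 8, 9}  B6 = {0, 3, 4, 5, 9}
Tree: B1–B2, B1–B3, B3–B4, B3–B5, B1–B6

The largest bag has 5 vertices, giving width 4; this decomposition certifies tw(G) ≤ 4. For the lower bound, the 5 vertices {0, 1, 2, 8, 9} are pairwise adjacent, and any tree decomposition puts a clique entirely inside one bag — forcing width ≥ 4. Combining the bounds, tw(G) = 4.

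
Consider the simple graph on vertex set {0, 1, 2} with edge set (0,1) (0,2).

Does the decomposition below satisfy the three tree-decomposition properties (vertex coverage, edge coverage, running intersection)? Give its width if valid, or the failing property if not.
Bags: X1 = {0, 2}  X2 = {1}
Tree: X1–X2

A tree decomposition must satisfy three properties: every vertex lies in some bag; for every edge, both endpoints lie together in some bag; and for every vertex, the bags containing it form a connected subtree. Here edge (0,1) lies in no bag, so the decomposition is invalid.

No — edge (0,1) lies in no bag.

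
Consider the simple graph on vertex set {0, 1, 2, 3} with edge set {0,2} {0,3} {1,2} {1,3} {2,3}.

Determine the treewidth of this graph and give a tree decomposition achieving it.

Treewidth 2.
One optimal decomposition is:
Bags: B1 = {1, 2, 3}  B2 = {0, 2, 3}
Tree: B1–B2

Each bag holds 3 vertices, so the decomposition has width 2, which upper-bounds the treewidth. Conversely, {0, 2, 3} is a clique of size 3, and the vertices of any clique must share a bag in every tree decomposition; so some bag has ≥ 3 vertices and tw(G) ≥ 2. Combining the bounds, tw(G) = 2.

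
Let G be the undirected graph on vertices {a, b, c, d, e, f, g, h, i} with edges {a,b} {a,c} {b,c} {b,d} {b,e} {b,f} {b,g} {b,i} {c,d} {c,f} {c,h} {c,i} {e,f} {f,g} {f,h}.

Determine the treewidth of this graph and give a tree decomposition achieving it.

Treewidth 2.
One optimal decomposition is:
Bags: B1 = {b, c, i}  B2 = {b, c, f}  B3 = {a, b, c}  B4 = {b, e, f}  B5 = {b, f, g}  B6 = {b, c, d}  B7 = {c, f, h}
Tree: B1–B2, B1–B3, B2–B4, B4–B5, B3–B6, B2–B7

The largest bag has 3 vertices, giving width 2; this decomposition certifies tw(G) ≤ 2. For the lower bound, the 3 vertices {c, f, h} are pairwise adjacent, and any tree decomposition puts a clique entirely inside one bag — forcing width ≥ 2. Combining the bounds, tw(G) = 2.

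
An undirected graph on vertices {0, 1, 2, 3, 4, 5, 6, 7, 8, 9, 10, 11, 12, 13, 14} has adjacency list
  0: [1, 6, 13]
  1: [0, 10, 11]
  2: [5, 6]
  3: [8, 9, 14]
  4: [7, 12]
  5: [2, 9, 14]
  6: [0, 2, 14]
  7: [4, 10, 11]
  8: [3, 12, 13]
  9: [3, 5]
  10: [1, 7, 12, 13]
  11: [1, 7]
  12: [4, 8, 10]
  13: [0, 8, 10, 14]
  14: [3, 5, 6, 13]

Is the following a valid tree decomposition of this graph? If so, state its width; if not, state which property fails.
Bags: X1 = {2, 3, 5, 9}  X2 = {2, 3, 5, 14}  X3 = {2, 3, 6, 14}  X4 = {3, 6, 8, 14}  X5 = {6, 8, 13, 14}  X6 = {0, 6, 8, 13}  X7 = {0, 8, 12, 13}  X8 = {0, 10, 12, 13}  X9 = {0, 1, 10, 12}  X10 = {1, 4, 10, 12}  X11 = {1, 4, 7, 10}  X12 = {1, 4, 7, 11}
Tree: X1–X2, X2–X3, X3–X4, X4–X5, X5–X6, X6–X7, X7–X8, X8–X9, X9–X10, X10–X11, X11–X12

Yes; width 3.

Every vertex of G appears in some bag (union = {0, 1, 2, 3, 4, 5, 6, 7, 8, 9, 10, 11, 12, 13, 14}); every edge is covered by a bag; and for each vertex v the set of bags containing v is connected in the bag tree. The decomposition is therefore valid. The largest bag has 4 vertices, so the width is 3.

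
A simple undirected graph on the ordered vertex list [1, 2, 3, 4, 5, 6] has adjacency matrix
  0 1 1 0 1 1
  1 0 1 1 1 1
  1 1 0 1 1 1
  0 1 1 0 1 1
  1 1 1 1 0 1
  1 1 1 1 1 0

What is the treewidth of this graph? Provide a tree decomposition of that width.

Treewidth 4.
One such decomposition:
Bags: B1 = {1, 2, 3, 5, 6}  B2 = {2, 3, 4, 5, 6}
Tree: B1–B2

Every bag has size at most 5, so the width is 5 − 1 = 4 and tw(G) ≤ 4. On the other hand G contains the 5-clique {1, 2, 3, 5, 6}. A clique must lie in a single bag of any decomposition, so no decomposition can have width below 4. The upper and lower bounds meet at 4, so that is the treewidth.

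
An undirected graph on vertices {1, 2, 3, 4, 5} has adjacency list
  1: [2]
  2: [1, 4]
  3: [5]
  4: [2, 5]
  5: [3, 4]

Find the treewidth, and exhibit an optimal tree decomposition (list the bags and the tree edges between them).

Treewidth 1.
Bags: B1 = {1, 2}  B2 = {2, 4}  B3 = {4, 5}  B4 = {3, 5}
Tree: B1–B2, B2–B3, B3–B4

Each bag holds 2 vertices, so the decomposition has width 1, which upper-bounds the treewidth. Any graph with an edge has treewidth ≥ 1, and G has the edge 1–2. Combining the bounds, tw(G) = 1.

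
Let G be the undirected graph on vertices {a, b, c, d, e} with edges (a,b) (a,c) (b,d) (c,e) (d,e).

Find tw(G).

A width-2 tree decomposition is:
Bags: B1 = {b, d, e}  B2 = {a, b, e}  B3 = {a, c, e}
Tree: B1–B2, B2–B3
Every bag has size at most 3, so the width is 3 − 1 = 2 and tw(G) ≤ 2. Since e–d–b–a–c–e is a cycle in G, G is not acyclic. Forests are exactly the graphs of treewidth ≤ 1, so tw(G) ≥ 2. Combining the bounds, tw(G) = 2.

2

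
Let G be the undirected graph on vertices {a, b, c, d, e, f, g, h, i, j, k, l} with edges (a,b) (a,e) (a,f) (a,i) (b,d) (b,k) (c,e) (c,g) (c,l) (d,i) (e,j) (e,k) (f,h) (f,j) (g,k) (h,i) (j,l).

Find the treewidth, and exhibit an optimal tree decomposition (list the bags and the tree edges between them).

Treewidth 3.
One such decomposition:
Bags: B1 = {c, g, k, l}  B2 = {c, e, k, l}  B3 = {e, j, k, l}  B4 = {b, e, j, k}  B5 = {a, b, e, j}  B6 = {a, b, f, j}  B7 = {a, b, d, f}  B8 = {a, d, f, i}  B9 = {d, f, h, i}
Tree: B1–B2, B2–B3, B3–B4, B4–B5, B5–B6, B6–B7, B7–B8, B8–B9

Every bag has size at most 4, so the width is 4 − 1 = 3 and tw(G) ≤ 3. For the lower bound: the 4 vertex sets {c,g,l}, {k}, {e}, {a,b,f,j} are disjoint, each induces a connected subgraph, and every pair is joined by at least one edge of G. Contracting each set to a single vertex therefore yields K_{4} as a minor, and since treewidth is minor-monotone, tw(G) ≥ tw(K_{4}) = 3. Hence tw(G) = 3 exactly.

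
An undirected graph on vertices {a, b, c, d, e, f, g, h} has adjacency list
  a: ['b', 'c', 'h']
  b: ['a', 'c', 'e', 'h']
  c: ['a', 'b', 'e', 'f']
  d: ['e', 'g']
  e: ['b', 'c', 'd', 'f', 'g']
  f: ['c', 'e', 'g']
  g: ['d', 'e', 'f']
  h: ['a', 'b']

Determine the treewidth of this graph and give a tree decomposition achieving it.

The largest bag has 3 vertices, giving width 2; this decomposition certifies tw(G) ≤ 2. Conversely, {d, e, g} is a clique of size 3, and the vertices of any clique must share a bag in every tree decomposition; so some bag has ≥ 3 vertices and tw(G) ≥ 2. Therefore the treewidth is 2.

Treewidth 2.
One optimal decomposition is:
Bags: B1 = {a, b, h}  B2 = {a, b, c}  B3 = {b, c, e}  B4 = {c, e, f}  B5 = {e, f, g}  B6 = {d, e, g}
Tree: B1–B2, B2–B3, B3–B4, B4–B5, B5–B6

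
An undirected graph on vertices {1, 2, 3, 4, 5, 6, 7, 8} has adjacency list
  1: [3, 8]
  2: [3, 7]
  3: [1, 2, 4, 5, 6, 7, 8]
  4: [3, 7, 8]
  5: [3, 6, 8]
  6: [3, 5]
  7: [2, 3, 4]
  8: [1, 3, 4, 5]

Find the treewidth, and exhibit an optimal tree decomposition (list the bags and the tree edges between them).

The largest bag has 3 vertices, giving width 2; this decomposition certifies tw(G) ≤ 2. Conversely, {1, 3, 8} is a clique of size 3, and the vertices of any clique must share a bag in every tree decomposition; so some bag has ≥ 3 vertices and tw(G) ≥ 2. Hence tw(G) = 2 exactly.

Treewidth 2.
Bags: B1 = {3, 4, 8}  B2 = {3, 4, 7}  B3 = {3, 5, 8}  B4 = {3, 5, 6}  B5 = {1, 3, 8}  B6 = {2, 3, 7}
Tree: B1–B2, B1–B3, B3–B4, B1–B5, B2–B6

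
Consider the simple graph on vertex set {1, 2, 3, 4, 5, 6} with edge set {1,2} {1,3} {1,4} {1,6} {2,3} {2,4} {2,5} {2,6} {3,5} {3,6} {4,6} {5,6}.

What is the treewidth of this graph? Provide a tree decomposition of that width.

Treewidth 3.
One optimal decomposition is:
Bags: B1 = {2, 3, 5, 6}  B2 = {1, 2, 3, 6}  B3 = {1, 2, 4, 6}
Tree: B1–B2, B2–B3

Every bag has size at most 4, so the width is 4 − 1 = 3 and tw(G) ≤ 3. Conversely, {1, 2, 3, 6} is a clique of size 4, and the vertices of any clique must share a bag in every tree decomposition; so some bag has ≥ 4 vertices and tw(G) ≥ 3. Hence tw(G) = 3 exactly.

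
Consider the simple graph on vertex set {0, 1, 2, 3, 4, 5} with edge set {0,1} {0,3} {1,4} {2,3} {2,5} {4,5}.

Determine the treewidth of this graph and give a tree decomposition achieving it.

Every bag has size at most 3, so the width is 3 − 1 = 2 and tw(G) ≤ 2. For the lower bound, G contains the cycle 2–5–4–1–0–3–2, so G is not a forest; only forests have treewidth ≤ 1, hence tw(G) ≥ 2. Therefore the treewidth is 2.

Treewidth 2.
Bags: B1 = {2, 4, 5}  B2 = {1, 2, 4}  B3 = {0, 1, 2}  B4 = {0, 2, 3}
Tree: B1–B2, B2–B3, B3–B4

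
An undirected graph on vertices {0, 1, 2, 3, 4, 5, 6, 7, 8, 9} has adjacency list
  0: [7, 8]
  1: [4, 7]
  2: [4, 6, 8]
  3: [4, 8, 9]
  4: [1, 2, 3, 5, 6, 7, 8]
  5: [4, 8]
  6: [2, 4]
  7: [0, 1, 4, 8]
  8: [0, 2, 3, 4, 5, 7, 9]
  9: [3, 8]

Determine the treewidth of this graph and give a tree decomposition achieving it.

The largest bag has 3 vertices, giving width 2; this decomposition certifies tw(G) ≤ 2. On the other hand G contains the 3-clique {0, 7, 8}. A clique must lie in a single bag of any decomposition, so no decomposition can have width below 2. Combining the bounds, tw(G) = 2.

Treewidth 2.
One optimal decomposition is:
Bags: B1 = {2, 4, 8}  B2 = {4, 7, 8}  B3 = {3, 4, 8}  B4 = {0, 7, 8}  B5 = {4, 5, 8}  B6 = {3, 8, 9}  B7 = {2, 4, 6}  B8 = {1, 4, 7}
Tree: B1–B2, B1–B3, B2–B4, B1–B5, B3–B6, B1–B7, B2–B8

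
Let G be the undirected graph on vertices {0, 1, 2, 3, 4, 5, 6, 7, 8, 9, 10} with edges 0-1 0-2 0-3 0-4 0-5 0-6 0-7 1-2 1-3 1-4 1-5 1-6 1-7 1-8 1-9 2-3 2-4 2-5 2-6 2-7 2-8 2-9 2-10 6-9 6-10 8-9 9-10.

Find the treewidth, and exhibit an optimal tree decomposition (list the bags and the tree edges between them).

Treewidth 3.
One optimal decomposition is:
Bags: B1 = {0, 1, 2, 6}  B2 = {0, 1, 2, 4}  B3 = {1, 2, 6, 9}  B4 = {1, 2, 8, 9}  B5 = {0, 1, 2, 7}  B6 = {2, 6, 9, 10}  B7 = {0, 1, 2, 5}  B8 = {0, 1, 2, 3}
Tree: B1–B2, B1–B3, B3–B4, B1–B5, B3–B6, B5–B7, B5–B8

Each bag holds 4 vertices, so the decomposition has width 3, which upper-bounds the treewidth. For the lower bound, the 4 vertices {0, 1, 2, 3} are pairwise adjacent, and any tree decomposition puts a clique entirely inside one bag — forcing width ≥ 3. Combining the bounds, tw(G) = 3.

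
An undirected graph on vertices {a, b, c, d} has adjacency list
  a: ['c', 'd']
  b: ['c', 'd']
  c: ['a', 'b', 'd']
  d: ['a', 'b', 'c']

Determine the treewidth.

A width-2 tree decomposition is:
Bags: B1 = {a, c, d}  B2 = {b, c, d}
Tree: B1–B2
Each bag holds 3 vertices, so the decomposition has width 2, which upper-bounds the treewidth. For the lower bound, the 3 vertices {a, c, d} are pairwise adjacent, and any tree decomposition puts a clique entirely inside one bag — forcing width ≥ 2. Hence tw(G) = 2 exactly.

2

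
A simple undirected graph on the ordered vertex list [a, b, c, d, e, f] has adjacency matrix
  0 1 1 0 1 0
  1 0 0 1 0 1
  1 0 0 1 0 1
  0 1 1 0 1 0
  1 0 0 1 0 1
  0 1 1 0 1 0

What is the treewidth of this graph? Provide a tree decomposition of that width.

Every bag has size at most 4, so the width is 4 − 1 = 3 and tw(G) ≤ 3. For the lower bound: the 4 vertex sets {b,f}, {d,e}, {c}, {a} are disjoint, each induces a connected subgraph, and every pair is joined by at least one edge of G. Contracting each set to a single vertex therefore yields K_{4} as a minor, and since treewidth is minor-monotone, tw(G) ≥ tw(K_{4}) = 3. Therefore the treewidth is 3.

Treewidth 3.
One such decomposition:
Bags: B1 = {b, c, e, f}  B2 = {b, c, d, e}  B3 = {a, b, c, e}
Tree: B1–B2, B2–B3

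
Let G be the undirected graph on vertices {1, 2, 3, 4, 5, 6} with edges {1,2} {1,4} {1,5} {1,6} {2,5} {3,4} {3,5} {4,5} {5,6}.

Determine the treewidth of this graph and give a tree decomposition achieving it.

Each bag holds 3 vertices, so the decomposition has width 2, which upper-bounds the treewidth. For the lower bound, the 3 vertices {1, 2, 5} are pairwise adjacent, and any tree decomposition puts a clique entirely inside one bag — forcing width ≥ 2. Therefore the treewidth is 2.

Treewidth 2.
One optimal decomposition is:
Bags: B1 = {1, 4, 5}  B2 = {1, 5, 6}  B3 = {1, 2, 5}  B4 = {3, 4, 5}
Tree: B1–B2, B2–B3, B1–B4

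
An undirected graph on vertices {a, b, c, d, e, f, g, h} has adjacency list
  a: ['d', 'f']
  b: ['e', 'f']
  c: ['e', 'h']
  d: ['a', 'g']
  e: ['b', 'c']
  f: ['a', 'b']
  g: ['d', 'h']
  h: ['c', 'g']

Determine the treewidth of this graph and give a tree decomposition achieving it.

Every bag has size at most 3, so the width is 3 − 1 = 2 and tw(G) ≤ 2. The edges e–c–h–g–d–a–f–b–e form a cycle, so G is not a tree and its treewidth is at least 2. Hence tw(G) = 2 exactly.

Treewidth 2.
Bags: B1 = {c, e, h}  B2 = {e, g, h}  B3 = {d, e, g}  B4 = {a, d, e}  B5 = {a, e, f}  B6 = {b, e, f}
Tree: B1–B2, B2–B3, B3–B4, B4–B5, B5–B6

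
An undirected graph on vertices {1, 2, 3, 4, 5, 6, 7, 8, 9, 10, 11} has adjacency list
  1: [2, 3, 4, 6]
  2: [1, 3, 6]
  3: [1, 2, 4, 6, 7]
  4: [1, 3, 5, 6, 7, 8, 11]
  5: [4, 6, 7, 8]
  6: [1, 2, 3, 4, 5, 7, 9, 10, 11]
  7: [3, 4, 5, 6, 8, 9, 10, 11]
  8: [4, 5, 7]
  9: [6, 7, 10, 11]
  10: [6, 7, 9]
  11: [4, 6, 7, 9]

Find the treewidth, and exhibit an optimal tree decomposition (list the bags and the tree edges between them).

Treewidth 3.
One optimal decomposition is:
Bags: B1 = {3, 4, 6, 7}  B2 = {4, 5, 6, 7}  B3 = {1, 3, 4, 6}  B4 = {1, 2, 3, 6}  B5 = {4, 6, 7, 11}  B6 = {6, 7, 9, 11}  B7 = {4, 5, 7, 8}  B8 = {6, 7, 9, 10}
Tree: B1–B2, B1–B3, B3–B4, B1–B5, B5–B6, B2–B7, B6–B8

Every bag has size at most 4, so the width is 4 − 1 = 3 and tw(G) ≤ 3. For the lower bound, the 4 vertices {4, 5, 7, 8} are pairwise adjacent, and any tree decomposition puts a clique entirely inside one bag — forcing width ≥ 3. Therefore the treewidth is 3.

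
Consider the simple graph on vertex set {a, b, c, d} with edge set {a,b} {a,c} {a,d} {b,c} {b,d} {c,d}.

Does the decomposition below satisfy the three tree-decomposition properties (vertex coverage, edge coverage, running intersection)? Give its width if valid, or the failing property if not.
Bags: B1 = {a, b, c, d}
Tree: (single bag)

Vertex coverage: the bags together contain {a, b, c, d}, the full vertex set. Edge coverage: each edge of G has both endpoints in at least one bag. Running intersection: for every vertex, the bags containing it form a connected subtree. All three properties hold, so this is a valid tree decomposition of width max|bag| − 1 = 3, and hence tw(G) ≤ 3.

Yes; width 3.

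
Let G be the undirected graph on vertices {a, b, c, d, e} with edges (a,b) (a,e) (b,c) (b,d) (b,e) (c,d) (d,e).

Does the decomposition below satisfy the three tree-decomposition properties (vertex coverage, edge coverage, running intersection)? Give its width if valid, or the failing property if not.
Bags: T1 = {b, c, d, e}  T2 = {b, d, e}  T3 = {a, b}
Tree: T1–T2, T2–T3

A tree decomposition must satisfy three properties: every vertex lies in some bag; for every edge, both endpoints lie together in some bag; and for every vertex, the bags containing it form a connected subtree. Here edge (e,a) lies in no bag, so the decomposition is invalid.

No — edge (e,a) lies in no bag.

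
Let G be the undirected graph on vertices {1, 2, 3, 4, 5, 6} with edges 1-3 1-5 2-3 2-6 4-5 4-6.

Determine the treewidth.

A width-2 tree decomposition is:
Bags: B1 = {2, 4, 6}  B2 = {2, 3, 4}  B3 = {1, 3, 4}  B4 = {1, 4, 5}
Tree: B1–B2, B2–B3, B3–B4
The largest bag has 3 vertices, giving width 2; this decomposition certifies tw(G) ≤ 2. For the lower bound, G contains the cycle 4–6–2–3–1–5–4, so G is not a forest; only forests have treewidth ≤ 1, hence tw(G) ≥ 2. Hence tw(G) = 2 exactly.

2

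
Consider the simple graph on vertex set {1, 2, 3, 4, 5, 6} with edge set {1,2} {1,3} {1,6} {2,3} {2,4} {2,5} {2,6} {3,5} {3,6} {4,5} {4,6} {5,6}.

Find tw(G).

3

A width-3 tree decomposition is:
Bags: B1 = {1, 2, 3, 6}  B2 = {2, 3, 5, 6}  B3 = {2, 4, 5, 6}
Tree: B1–B2, B2–B3
Each bag holds 4 vertices, so the decomposition has width 3, which upper-bounds the treewidth. For the lower bound, the 4 vertices {1, 2, 3, 6} are pairwise adjacent, and any tree decomposition puts a clique entirely inside one bag — forcing width ≥ 3. Combining the bounds, tw(G) = 3.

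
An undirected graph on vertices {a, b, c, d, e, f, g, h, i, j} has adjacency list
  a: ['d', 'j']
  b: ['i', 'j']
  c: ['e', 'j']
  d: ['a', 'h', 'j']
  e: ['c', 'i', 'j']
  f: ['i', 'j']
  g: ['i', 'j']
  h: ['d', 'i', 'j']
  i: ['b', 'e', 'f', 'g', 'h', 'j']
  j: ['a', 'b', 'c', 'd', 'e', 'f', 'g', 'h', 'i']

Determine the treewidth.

2

A width-2 tree decomposition is:
Bags: B1 = {e, i, j}  B2 = {h, i, j}  B3 = {d, h, j}  B4 = {f, i, j}  B5 = {a, d, j}  B6 = {b, i, j}  B7 = {g, i, j}  B8 = {c, e, j}
Tree: B1–B2, B2–B3, B1–B4, B3–B5, B2–B6, B6–B7, B1–B8
Each bag holds 3 vertices, so the decomposition has width 2, which upper-bounds the treewidth. On the other hand G contains the 3-clique {d, h, j}. A clique must lie in a single bag of any decomposition, so no decomposition can have width below 2. Hence tw(G) = 2 exactly.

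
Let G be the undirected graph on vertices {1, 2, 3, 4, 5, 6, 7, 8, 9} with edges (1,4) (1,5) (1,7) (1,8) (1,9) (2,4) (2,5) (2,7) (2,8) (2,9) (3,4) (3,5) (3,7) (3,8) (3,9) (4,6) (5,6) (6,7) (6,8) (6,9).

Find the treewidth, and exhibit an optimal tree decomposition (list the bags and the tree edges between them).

Treewidth 4.
Bags: B1 = {1, 2, 3, 6, 9}  B2 = {1, 2, 3, 5, 6}  B3 = {1, 2, 3, 6, 8}  B4 = {1, 2, 3, 4, 6}  B5 = {1, 2, 3, 6, 7}
Tree: B1–B2, B2–B3, B3–B4, B4–B5

Every bag has size at most 5, so the width is 5 − 1 = 4 and tw(G) ≤ 4. For the lower bound: the 5 vertex sets {3,9}, {2,5}, {1,8}, {6}, {4} are disjoint, each induces a connected subgraph, and every pair is joined by at least one edge of G. Contracting each set to a single vertex therefore yields K_{5} as a minor, and since treewidth is minor-monotone, tw(G) ≥ tw(K_{5}) = 4. Hence tw(G) = 4 exactly.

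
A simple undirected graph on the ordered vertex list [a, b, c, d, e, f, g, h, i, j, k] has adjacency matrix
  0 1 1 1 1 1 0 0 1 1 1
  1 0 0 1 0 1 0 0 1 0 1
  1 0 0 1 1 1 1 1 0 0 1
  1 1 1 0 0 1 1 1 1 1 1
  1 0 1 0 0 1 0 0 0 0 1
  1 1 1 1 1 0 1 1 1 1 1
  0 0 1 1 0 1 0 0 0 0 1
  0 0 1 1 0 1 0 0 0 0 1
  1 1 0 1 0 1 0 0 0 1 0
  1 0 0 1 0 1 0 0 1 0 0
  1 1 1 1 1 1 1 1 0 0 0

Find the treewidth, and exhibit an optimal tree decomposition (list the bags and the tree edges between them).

Treewidth 4.
One optimal decomposition is:
Bags: B1 = {a, c, d, f, k}  B2 = {c, d, f, h, k}  B3 = {a, c, e, f, k}  B4 = {a, b, d, f, k}  B5 = {c, d, f, g, k}  B6 = {a, b, d, f, i}  B7 = {a, d, f, i, j}
Tree: B1–B2, B1–B3, B1–B4, B1–B5, B4–B6, B6–B7

Each bag holds 5 vertices, so the decomposition has width 4, which upper-bounds the treewidth. On the other hand G contains the 5-clique {a, d, f, i, j}. A clique must lie in a single bag of any decomposition, so no decomposition can have width below 4. Therefore the treewidth is 4.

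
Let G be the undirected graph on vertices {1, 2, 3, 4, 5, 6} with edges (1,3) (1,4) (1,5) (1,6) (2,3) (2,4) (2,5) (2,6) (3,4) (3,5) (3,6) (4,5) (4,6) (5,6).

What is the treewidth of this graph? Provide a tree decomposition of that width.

Treewidth 4.
Bags: B1 = {1, 3, 4, 5, 6}  B2 = {2, 3, 4, 5, 6}
Tree: B1–B2

The largest bag has 5 vertices, giving width 4; this decomposition certifies tw(G) ≤ 4. For the lower bound, the 5 vertices {1, 3, 4, 5, 6} are pairwise adjacent, and any tree decomposition puts a clique entirely inside one bag — forcing width ≥ 4. The upper and lower bounds meet at 4, so that is the treewidth.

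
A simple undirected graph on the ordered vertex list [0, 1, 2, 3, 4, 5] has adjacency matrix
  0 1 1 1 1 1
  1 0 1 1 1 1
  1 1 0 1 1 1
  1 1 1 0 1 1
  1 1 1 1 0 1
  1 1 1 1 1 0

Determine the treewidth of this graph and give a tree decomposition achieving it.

With just one bag of size 6, the width is 6 − 1 = 5, so tw(G) ≤ 5. Conversely, {0, 1, 2, 3, 4, 5} is a clique of size 6, and the vertices of any clique must share a bag in every tree decomposition; so some bag has ≥ 6 vertices and tw(G) ≥ 5. Hence tw(G) = 5 exactly.

Treewidth 5.
Bags: B1 = {0, 1, 2, 3, 4, 5}
Tree: (single bag)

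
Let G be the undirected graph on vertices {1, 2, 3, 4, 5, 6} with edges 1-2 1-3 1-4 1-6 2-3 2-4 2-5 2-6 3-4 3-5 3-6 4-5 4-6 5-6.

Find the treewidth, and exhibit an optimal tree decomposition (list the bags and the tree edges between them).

Treewidth 4.
One such decomposition:
Bags: B1 = {2, 3, 4, 5, 6}  B2 = {1, 2, 3, 4, 6}
Tree: B1–B2

Every bag has size at most 5, so the width is 5 − 1 = 4 and tw(G) ≤ 4. On the other hand G contains the 5-clique {1, 2, 3, 4, 6}. A clique must lie in a single bag of any decomposition, so no decomposition can have width below 4. Hence tw(G) = 4 exactly.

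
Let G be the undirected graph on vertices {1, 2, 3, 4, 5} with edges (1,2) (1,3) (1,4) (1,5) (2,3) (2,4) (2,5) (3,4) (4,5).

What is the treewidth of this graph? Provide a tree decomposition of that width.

Treewidth 3.
One such decomposition:
Bags: B1 = {1, 2, 4, 5}  B2 = {1, 2, 3, 4}
Tree: B1–B2

Each bag holds 4 vertices, so the decomposition has width 3, which upper-bounds the treewidth. On the other hand G contains the 4-clique {1, 2, 3, 4}. A clique must lie in a single bag of any decomposition, so no decomposition can have width below 3. The upper and lower bounds meet at 3, so that is the treewidth.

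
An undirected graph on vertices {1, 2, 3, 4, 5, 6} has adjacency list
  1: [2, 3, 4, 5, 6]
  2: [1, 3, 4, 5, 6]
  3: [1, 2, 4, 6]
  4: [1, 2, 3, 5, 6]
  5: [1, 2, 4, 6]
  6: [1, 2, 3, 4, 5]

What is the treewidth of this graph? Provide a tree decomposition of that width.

Treewidth 4.
Bags: B1 = {1, 2, 3, 4, 6}  B2 = {1, 2, 4, 5, 6}
Tree: B1–B2

Every bag has size at most 5, so the width is 5 − 1 = 4 and tw(G) ≤ 4. For the lower bound, the 5 vertices {1, 2, 3, 4, 6} are pairwise adjacent, and any tree decomposition puts a clique entirely inside one bag — forcing width ≥ 4. Hence tw(G) = 4 exactly.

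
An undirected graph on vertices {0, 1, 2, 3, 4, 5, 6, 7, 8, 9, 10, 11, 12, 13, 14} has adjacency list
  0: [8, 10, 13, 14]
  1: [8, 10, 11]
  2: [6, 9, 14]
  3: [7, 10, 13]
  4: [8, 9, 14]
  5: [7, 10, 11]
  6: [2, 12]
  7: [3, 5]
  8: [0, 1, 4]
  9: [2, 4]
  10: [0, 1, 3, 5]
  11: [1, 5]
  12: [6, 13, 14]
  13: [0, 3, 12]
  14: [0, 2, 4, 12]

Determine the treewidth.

3

A width-3 tree decomposition is:
Bags: B1 = {2, 6, 9, 12}  B2 = {2, 9, 12, 14}  B3 = {4, 9, 12, 14}  B4 = {4, 12, 13, 14}  B5 = {0, 4, 13, 14}  B6 = {0, 4, 8, 13}  B7 = {0, 3, 8, 13}  B8 = {0, 3, 8, 10}  B9 = {1, 3, 8, 10}  B10 = {1, 3, 7, 10}  B11 = {1, 5, 7, 10}  B12 = {1, 5, 7, 11}
Tree: B1–B2, B2–B3, B3–B4, B4–B5, B5–B6, B6–B7, B7–B8, B8–B9, B9–B10, B10–B11, B11–B12
Each bag holds 4 vertices, so the decomposition has width 3, which upper-bounds the treewidth. For the lower bound: the 4 vertex sets {2,6,9}, {12}, {14}, {0,4,8,13} are disjoint, each induces a connected subgraph, and every pair is joined by at least one edge of G. Contracting each set to a single vertex therefore yields K_{4} as a minor, and since treewidth is minor-monotone, tw(G) ≥ tw(K_{4}) = 3. The upper and lower bounds meet at 3, so that is the treewidth.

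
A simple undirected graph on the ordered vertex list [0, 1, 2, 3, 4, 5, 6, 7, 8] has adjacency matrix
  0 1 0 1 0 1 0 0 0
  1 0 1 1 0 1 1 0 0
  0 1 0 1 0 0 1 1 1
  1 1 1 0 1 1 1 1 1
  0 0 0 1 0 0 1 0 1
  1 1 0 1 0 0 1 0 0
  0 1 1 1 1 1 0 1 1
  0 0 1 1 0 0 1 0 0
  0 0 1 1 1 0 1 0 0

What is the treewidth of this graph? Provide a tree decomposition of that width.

Treewidth 3.
One such decomposition:
Bags: B1 = {1, 2, 3, 6}  B2 = {2, 3, 6, 8}  B3 = {3, 4, 6, 8}  B4 = {2, 3, 6, 7}  B5 = {1, 3, 5, 6}  B6 = {0, 1, 3, 5}
Tree: B1–B2, B2–B3, B1–B4, B1–B5, B5–B6

Each bag holds 4 vertices, so the decomposition has width 3, which upper-bounds the treewidth. For the lower bound, the 4 vertices {0, 1, 3, 5} are pairwise adjacent, and any tree decomposition puts a clique entirely inside one bag — forcing width ≥ 3. Therefore the treewidth is 3.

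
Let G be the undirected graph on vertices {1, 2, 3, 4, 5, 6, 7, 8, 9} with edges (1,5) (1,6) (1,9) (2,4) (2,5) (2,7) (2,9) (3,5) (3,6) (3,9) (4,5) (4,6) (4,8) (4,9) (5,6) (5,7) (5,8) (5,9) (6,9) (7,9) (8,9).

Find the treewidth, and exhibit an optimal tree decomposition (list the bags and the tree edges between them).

Treewidth 3.
One such decomposition:
Bags: B1 = {4, 5, 8, 9}  B2 = {2, 4, 5, 9}  B3 = {4, 5, 6, 9}  B4 = {3, 5, 6, 9}  B5 = {2, 5, 7, 9}  B6 = {1, 5, 6, 9}
Tree: B1–B2, B2–B3, B3–B4, B2–B5, B4–B6

The largest bag has 4 vertices, giving width 3; this decomposition certifies tw(G) ≤ 3. For the lower bound, the 4 vertices {1, 5, 6, 9} are pairwise adjacent, and any tree decomposition puts a clique entirely inside one bag — forcing width ≥ 3. Therefore the treewidth is 3.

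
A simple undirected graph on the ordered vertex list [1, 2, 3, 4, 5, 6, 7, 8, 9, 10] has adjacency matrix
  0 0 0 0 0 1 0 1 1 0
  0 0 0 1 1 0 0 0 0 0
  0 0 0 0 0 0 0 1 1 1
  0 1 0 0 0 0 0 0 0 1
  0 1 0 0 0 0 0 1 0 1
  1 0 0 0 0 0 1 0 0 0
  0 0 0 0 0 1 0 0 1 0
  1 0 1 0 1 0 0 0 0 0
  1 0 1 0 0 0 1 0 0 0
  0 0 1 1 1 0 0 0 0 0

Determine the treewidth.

2

A width-2 tree decomposition is:
Bags: B1 = {2, 4, 5}  B2 = {4, 5, 10}  B3 = {5, 8, 10}  B4 = {3, 8, 10}  B5 = {1, 3, 8}  B6 = {1, 3, 9}  B7 = {1, 6, 9}  B8 = {6, 7, 9}
Tree: B1–B2, B2–B3, B3–B4, B4–B5, B5–B6, B6–B7, B7–B8
The largest bag has 3 vertices, giving width 2; this decomposition certifies tw(G) ≤ 2. For the lower bound, G contains the cycle 2–4–10–5–2, so G is not a forest; only forests have treewidth ≤ 1, hence tw(G) ≥ 2. Hence tw(G) = 2 exactly.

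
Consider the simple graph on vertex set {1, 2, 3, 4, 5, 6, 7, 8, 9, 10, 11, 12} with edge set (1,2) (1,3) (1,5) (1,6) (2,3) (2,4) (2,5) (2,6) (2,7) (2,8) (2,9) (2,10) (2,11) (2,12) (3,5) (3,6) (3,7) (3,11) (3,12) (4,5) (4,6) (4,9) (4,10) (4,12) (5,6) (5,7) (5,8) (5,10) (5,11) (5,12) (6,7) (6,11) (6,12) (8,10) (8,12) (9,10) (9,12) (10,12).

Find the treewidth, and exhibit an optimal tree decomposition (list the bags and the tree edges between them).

Treewidth 4.
One such decomposition:
Bags: B1 = {2, 4, 5, 6, 12}  B2 = {2, 4, 5, 10, 12}  B3 = {2, 3, 5, 6, 12}  B4 = {2, 4, 9, 10, 12}  B5 = {2, 3, 5, 6, 11}  B6 = {2, 5, 8, 10, 12}  B7 = {2, 3, 5, 6, 7}  B8 = {1, 2, 3, 5, 6}
Tree: B1–B2, B1–B3, B2–B4, B3–B5, B2–B6, B5–B7, B5–B8

The largest bag has 5 vertices, giving width 4; this decomposition certifies tw(G) ≤ 4. Conversely, {2, 4, 9, 10, 12} is a clique of size 5, and the vertices of any clique must share a bag in every tree decomposition; so some bag has ≥ 5 vertices and tw(G) ≥ 4. Therefore the treewidth is 4.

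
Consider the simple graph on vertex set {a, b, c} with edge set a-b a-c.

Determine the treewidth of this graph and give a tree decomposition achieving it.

Treewidth 1.
One optimal decomposition is:
Bags: B1 = {a, b}  B2 = {a, c}
Tree: B1–B2

The largest bag has 2 vertices, giving width 1; this decomposition certifies tw(G) ≤ 1. G has an edge, so its treewidth is at least 1. The upper and lower bounds meet at 1, so that is the treewidth.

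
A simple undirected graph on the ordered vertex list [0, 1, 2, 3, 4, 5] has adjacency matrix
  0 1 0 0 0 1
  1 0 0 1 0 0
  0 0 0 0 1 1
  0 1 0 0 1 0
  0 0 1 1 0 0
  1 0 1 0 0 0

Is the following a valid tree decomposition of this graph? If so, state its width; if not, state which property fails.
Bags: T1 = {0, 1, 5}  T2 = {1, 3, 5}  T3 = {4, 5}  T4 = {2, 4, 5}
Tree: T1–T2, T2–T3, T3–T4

A tree decomposition must satisfy three properties: every vertex lies in some bag; for every edge, both endpoints lie together in some bag; and for every vertex, the bags containing it form a connected subtree. Here edge (3,4) lies in no bag, so the decomposition is invalid.

No — edge (3,4) lies in no bag.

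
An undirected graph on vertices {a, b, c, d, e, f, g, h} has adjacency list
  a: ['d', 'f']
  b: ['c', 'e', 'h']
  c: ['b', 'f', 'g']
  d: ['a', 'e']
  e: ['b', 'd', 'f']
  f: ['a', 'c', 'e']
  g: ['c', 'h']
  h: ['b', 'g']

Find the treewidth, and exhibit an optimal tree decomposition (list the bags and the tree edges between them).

Every bag has size at most 3, so the width is 3 − 1 = 2 and tw(G) ≤ 2. For the lower bound, G contains the cycle d–a–f–e–d, so G is not a forest; only forests have treewidth ≤ 1, hence tw(G) ≥ 2. Combining the bounds, tw(G) = 2.

Treewidth 2.
One such decomposition:
Bags: B1 = {a, d, e}  B2 = {a, e, f}  B3 = {b, e, f}  B4 = {b, c, f}  B5 = {b, c, h}  B6 = {c, g, h}
Tree: B1–B2, B2–B3, B3–B4, B4–B5, B5–B6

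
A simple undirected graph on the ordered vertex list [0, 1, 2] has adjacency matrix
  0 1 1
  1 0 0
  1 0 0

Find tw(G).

A width-1 tree decomposition is:
Bags: B1 = {0, 1}  B2 = {0, 2}
Tree: B1–B2
The largest bag has 2 vertices, giving width 1; this decomposition certifies tw(G) ≤ 1. G has an edge, so its treewidth is at least 1. Therefore the treewidth is 1.

1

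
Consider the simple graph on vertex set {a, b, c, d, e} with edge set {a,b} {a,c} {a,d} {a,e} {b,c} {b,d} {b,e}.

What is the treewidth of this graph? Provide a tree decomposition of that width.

The largest bag has 3 vertices, giving width 2; this decomposition certifies tw(G) ≤ 2. On the other hand G contains the 3-clique {a, b, d}. A clique must lie in a single bag of any decomposition, so no decomposition can have width below 2. Combining the bounds, tw(G) = 2.

Treewidth 2.
Bags: B1 = {a, b, e}  B2 = {a, b, c}  B3 = {a, b, d}
Tree: B1–B2, B1–B3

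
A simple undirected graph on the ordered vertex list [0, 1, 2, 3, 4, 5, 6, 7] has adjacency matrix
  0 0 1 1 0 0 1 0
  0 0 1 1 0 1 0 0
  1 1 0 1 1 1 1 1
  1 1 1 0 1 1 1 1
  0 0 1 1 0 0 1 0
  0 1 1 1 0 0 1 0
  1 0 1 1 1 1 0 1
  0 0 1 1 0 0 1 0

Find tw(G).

3

A width-3 tree decomposition is:
Bags: B1 = {1, 2, 3, 5}  B2 = {2, 3, 5, 6}  B3 = {0, 2, 3, 6}  B4 = {2, 3, 6, 7}  B5 = {2, 3, 4, 6}
Tree: B1–B2, B2–B3, B3–B4, B2–B5
The largest bag has 4 vertices, giving width 3; this decomposition certifies tw(G) ≤ 3. On the other hand G contains the 4-clique {1, 2, 3, 5}. A clique must lie in a single bag of any decomposition, so no decomposition can have width below 3. The upper and lower bounds meet at 3, so that is the treewidth.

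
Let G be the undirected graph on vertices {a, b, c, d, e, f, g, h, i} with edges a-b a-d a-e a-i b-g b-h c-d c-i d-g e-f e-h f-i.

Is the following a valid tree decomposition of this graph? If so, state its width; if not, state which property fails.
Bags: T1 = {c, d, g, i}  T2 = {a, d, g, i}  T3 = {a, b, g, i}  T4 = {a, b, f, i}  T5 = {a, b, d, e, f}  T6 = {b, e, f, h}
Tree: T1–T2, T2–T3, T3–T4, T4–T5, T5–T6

No — bags containing vertex d are not connected in the tree.

A tree decomposition must satisfy three properties: every vertex lies in some bag; for every edge, both endpoints lie together in some bag; and for every vertex, the bags containing it form a connected subtree. Here bags containing vertex d are not connected in the tree, so the decomposition is invalid.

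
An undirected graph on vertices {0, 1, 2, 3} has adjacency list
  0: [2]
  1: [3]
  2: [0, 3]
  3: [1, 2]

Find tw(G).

A width-1 tree decomposition is:
Bags: B1 = {0, 2}  B2 = {2, 3}  B3 = {1, 3}
Tree: B1–B2, B2–B3
Every bag has size at most 2, so the width is 2 − 1 = 1 and tw(G) ≤ 1. Since G has at least one edge (e.g. 0–2), it is not an edgeless graph, so tw(G) ≥ 1. Therefore the treewidth is 1.

1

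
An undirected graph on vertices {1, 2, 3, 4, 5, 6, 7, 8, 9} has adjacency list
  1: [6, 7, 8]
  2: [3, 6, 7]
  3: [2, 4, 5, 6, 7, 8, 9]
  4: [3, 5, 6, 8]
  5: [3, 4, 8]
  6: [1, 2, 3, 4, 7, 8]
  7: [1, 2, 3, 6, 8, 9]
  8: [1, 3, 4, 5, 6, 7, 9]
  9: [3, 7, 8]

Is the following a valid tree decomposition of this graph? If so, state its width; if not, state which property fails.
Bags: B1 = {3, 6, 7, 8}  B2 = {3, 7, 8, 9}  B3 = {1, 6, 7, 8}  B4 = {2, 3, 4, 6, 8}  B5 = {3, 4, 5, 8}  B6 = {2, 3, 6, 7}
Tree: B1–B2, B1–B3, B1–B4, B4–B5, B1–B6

No — bags containing vertex 2 are not connected in the tree.

A tree decomposition must satisfy three properties: every vertex lies in some bag; for every edge, both endpoints lie together in some bag; and for every vertex, the bags containing it form a connected subtree. Here bags containing vertex 2 are not connected in the tree, so the decomposition is invalid.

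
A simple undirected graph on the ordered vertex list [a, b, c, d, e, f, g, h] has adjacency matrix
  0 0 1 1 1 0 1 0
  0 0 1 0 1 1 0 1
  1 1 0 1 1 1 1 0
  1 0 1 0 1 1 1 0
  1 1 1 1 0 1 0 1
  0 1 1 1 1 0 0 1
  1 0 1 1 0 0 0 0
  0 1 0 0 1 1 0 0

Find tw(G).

3

A width-3 tree decomposition is:
Bags: B1 = {b, c, e, f}  B2 = {b, e, f, h}  B3 = {c, d, e, f}  B4 = {a, c, d, e}  B5 = {a, c, d, g}
Tree: B1–B2, B1–B3, B3–B4, B4–B5
Every bag has size at most 4, so the width is 4 − 1 = 3 and tw(G) ≤ 3. On the other hand G contains the 4-clique {b, e, f, h}. A clique must lie in a single bag of any decomposition, so no decomposition can have width below 3. Hence tw(G) = 3 exactly.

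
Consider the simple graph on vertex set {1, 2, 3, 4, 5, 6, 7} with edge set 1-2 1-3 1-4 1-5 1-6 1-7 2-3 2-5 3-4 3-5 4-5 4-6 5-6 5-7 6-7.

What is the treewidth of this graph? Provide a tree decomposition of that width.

Treewidth 3.
One optimal decomposition is:
Bags: B1 = {1, 3, 4, 5}  B2 = {1, 4, 5, 6}  B3 = {1, 5, 6, 7}  B4 = {1, 2, 3, 5}
Tree: B1–B2, B2–B3, B1–B4

Each bag holds 4 vertices, so the decomposition has width 3, which upper-bounds the treewidth. Conversely, {1, 2, 3, 5} is a clique of size 4, and the vertices of any clique must share a bag in every tree decomposition; so some bag has ≥ 4 vertices and tw(G) ≥ 3. Therefore the treewidth is 3.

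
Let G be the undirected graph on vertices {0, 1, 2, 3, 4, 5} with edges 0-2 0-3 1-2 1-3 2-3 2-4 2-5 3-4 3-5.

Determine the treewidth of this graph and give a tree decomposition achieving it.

Treewidth 2.
One such decomposition:
Bags: B1 = {0, 2, 3}  B2 = {1, 2, 3}  B3 = {2, 3, 4}  B4 = {2, 3, 5}
Tree: B1–B2, B2–B3, B1–B4

Every bag has size at most 3, so the width is 3 − 1 = 2 and tw(G) ≤ 2. On the other hand G contains the 3-clique {0, 2, 3}. A clique must lie in a single bag of any decomposition, so no decomposition can have width below 2. Combining the bounds, tw(G) = 2.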